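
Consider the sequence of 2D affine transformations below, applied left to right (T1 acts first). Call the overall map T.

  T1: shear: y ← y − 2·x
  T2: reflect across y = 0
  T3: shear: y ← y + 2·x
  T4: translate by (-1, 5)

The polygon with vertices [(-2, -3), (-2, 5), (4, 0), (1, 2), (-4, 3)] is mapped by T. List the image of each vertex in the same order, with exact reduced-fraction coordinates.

T1 shear: y ← y − 2·x: (-2, -3) → (-2, 1); (-2, 5) → (-2, 9); (4, 0) → (4, -8); (1, 2) → (1, 0); (-4, 3) → (-4, 11)
T2 reflect across y = 0: (-2, 1) → (-2, -1); (-2, 9) → (-2, -9); (4, -8) → (4, 8); (1, 0) → (1, 0); (-4, 11) → (-4, -11)
T3 shear: y ← y + 2·x: (-2, -1) → (-2, -5); (-2, -9) → (-2, -13); (4, 8) → (4, 16); (1, 0) → (1, 2); (-4, -11) → (-4, -19)
T4 translate by (-1, 5): (-2, -5) → (-3, 0); (-2, -13) → (-3, -8); (4, 16) → (3, 21); (1, 2) → (0, 7); (-4, -19) → (-5, -14)

image vertices: (-3, 0), (-3, -8), (3, 21), (0, 7), (-5, -14)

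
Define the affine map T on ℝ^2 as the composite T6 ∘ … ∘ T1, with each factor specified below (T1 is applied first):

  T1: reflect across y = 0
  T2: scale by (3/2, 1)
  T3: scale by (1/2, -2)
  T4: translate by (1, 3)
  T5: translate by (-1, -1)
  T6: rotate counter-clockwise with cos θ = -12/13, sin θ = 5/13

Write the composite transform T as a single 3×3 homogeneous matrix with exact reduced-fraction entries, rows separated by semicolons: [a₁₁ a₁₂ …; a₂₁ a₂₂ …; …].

T1 = [1 0 0; 0 -1 0; 0 0 1]
T2·T1 = [3/2 0 0; 0 -1 0; 0 0 1]
T3·…·T1 = [3/4 0 0; 0 2 0; 0 0 1]
T4·…·T1 = [3/4 0 1; 0 2 3; 0 0 1]
T5·…·T1 = [3/4 0 0; 0 2 2; 0 0 1]
T6·…·T1 = [-9/13 -10/13 -10/13; 15/52 -24/13 -24/13; 0 0 1]

T = [-9/13 -10/13 -10/13; 15/52 -24/13 -24/13; 0 0 1]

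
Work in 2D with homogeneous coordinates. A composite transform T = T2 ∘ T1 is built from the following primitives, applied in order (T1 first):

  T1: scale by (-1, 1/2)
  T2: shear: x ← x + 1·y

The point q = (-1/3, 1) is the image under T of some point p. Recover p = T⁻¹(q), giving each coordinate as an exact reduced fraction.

T1 = [-1 0 0; 0 1/2 0; 0 0 1]
T2·T1 = [-1 1/2 0; 0 1/2 0; 0 0 1]
det M = -1/2; M⁻¹ = [-1 1 0; 0 2 0; 0 0 1]
M⁻¹ · (-1/3, 1)ᵀ = (4/3, 2)ᵀ

p = (4/3, 2)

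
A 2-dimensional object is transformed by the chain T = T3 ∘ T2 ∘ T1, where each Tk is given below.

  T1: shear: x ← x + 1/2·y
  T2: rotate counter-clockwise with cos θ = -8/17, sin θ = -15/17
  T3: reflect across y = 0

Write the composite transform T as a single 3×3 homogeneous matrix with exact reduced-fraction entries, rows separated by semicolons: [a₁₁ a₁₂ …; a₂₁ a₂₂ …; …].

T1 = [1 1/2 0; 0 1 0; 0 0 1]
T2·T1 = [-8/17 11/17 0; -15/17 -31/34 0; 0 0 1]
T3·…·T1 = [-8/17 11/17 0; 15/17 31/34 0; 0 0 1]

T = [-8/17 11/17 0; 15/17 31/34 0; 0 0 1]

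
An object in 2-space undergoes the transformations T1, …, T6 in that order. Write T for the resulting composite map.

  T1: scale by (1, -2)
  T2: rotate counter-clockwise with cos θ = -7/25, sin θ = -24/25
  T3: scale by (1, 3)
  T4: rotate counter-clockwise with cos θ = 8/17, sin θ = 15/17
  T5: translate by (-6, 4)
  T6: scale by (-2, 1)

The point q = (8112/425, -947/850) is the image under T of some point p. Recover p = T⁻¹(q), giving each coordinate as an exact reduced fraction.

p = (3/2, 3)

T1 = [1 0 0; 0 -2 0; 0 0 1]
T2·T1 = [-7/25 -48/25 0; -24/25 14/25 0; 0 0 1]
T3·…·T1 = [-7/25 -48/25 0; -72/25 42/25 0; 0 0 1]
T4·…·T1 = [1024/425 -1014/425 0; -681/425 -384/425 0; 0 0 1]
T5·…·T1 = [1024/425 -1014/425 -6; -681/425 -384/425 4; 0 0 1]
T6·…·T1 = [-2048/425 2028/425 12; -681/425 -384/425 4; 0 0 1]
det M = 12; M⁻¹ = [-32/425 -169/425 212/85; 227/1700 -512/1275 1/255; 0 0 1]
M⁻¹ · (8112/425, -947/850)ᵀ = (3/2, 3)ᵀ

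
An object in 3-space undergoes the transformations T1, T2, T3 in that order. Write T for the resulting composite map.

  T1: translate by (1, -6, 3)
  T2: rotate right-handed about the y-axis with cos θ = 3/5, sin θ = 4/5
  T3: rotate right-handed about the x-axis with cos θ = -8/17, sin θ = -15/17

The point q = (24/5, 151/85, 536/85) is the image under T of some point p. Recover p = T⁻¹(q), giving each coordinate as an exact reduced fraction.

T1 = [1 0 0 1; 0 1 0 -6; 0 0 1 3; 0 0 0 1]
T2·T1 = [3/5 0 4/5 3; 0 1 0 -6; -4/5 0 3/5 1; 0 0 0 1]
T3·…·T1 = [3/5 0 4/5 3; -12/17 -8/17 9/17 63/17; 32/85 -15/17 -24/85 82/17; 0 0 0 1]
det M = 1; M⁻¹ = [3/5 -12/17 32/85 -1; 0 -8/17 -15/17 6; 4/5 9/17 -24/85 -3; 0 0 0 1]
M⁻¹ · (24/5, 151/85, 536/85)ᵀ = (3, -2/5, 0)ᵀ

p = (3, -2/5, 0)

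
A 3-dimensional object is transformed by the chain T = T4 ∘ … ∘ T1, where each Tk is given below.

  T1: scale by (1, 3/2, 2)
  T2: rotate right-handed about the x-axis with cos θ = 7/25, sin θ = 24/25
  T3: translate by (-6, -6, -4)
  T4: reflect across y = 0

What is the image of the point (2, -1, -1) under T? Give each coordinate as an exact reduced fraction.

T1 scale by (1, 3/2, 2): (2, -1, -1) → (2, -3/2, -2)
T2 rotate right-handed about the x-axis with cos θ = 7/25, sin θ = 24/25: (2, -3/2, -2) → (2, 3/2, -2)
T3 translate by (-6, -6, -4): (2, 3/2, -2) → (-4, -9/2, -6)
T4 reflect across y = 0: (-4, -9/2, -6) → (-4, 9/2, -6)

T(p) = (-4, 9/2, -6)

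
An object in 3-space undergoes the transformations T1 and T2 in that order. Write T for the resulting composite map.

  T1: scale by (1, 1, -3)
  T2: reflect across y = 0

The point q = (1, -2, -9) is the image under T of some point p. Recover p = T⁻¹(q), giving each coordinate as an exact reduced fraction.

p = (1, 2, 3)

T1 = [1 0 0 0; 0 1 0 0; 0 0 -3 0; 0 0 0 1]
T2·T1 = [1 0 0 0; 0 -1 0 0; 0 0 -3 0; 0 0 0 1]
det M = 3; M⁻¹ = [1 0 0 0; 0 -1 0 0; 0 0 -1/3 0; 0 0 0 1]
M⁻¹ · (1, -2, -9)ᵀ = (1, 2, 3)ᵀ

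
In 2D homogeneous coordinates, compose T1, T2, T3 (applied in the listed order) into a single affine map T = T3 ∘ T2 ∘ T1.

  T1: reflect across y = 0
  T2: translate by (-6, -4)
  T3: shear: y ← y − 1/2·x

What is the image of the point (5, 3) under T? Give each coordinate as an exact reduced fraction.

T(p) = (-1, -13/2)

T1 reflect across y = 0: (5, 3) → (5, -3)
T2 translate by (-6, -4): (5, -3) → (-1, -7)
T3 shear: y ← y − 1/2·x: (-1, -7) → (-1, -13/2)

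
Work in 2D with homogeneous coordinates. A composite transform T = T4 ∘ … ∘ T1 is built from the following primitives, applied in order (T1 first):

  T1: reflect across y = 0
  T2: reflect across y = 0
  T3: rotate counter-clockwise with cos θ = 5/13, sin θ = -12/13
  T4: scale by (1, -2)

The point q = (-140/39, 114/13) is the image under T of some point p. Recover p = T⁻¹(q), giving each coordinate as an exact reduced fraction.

p = (8/3, -5)

T1 = [1 0 0; 0 -1 0; 0 0 1]
T2·T1 = [1 0 0; 0 1 0; 0 0 1]
T3·…·T1 = [5/13 12/13 0; -12/13 5/13 0; 0 0 1]
T4·…·T1 = [5/13 12/13 0; 24/13 -10/13 0; 0 0 1]
det M = -2; M⁻¹ = [5/13 6/13 0; 12/13 -5/26 0; 0 0 1]
M⁻¹ · (-140/39, 114/13)ᵀ = (8/3, -5)ᵀ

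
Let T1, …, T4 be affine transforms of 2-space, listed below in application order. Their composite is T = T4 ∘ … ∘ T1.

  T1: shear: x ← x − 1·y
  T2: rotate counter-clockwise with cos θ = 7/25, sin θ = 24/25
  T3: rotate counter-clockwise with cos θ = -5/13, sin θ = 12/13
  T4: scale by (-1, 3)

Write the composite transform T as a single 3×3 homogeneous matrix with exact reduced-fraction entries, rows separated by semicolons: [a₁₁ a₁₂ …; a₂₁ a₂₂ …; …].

T1 = [1 -1 0; 0 1 0; 0 0 1]
T2·T1 = [7/25 -31/25 0; 24/25 -17/25 0; 0 0 1]
T3·…·T1 = [-323/325 359/325 0; -36/325 -287/325 0; 0 0 1]
T4·…·T1 = [323/325 -359/325 0; -108/325 -861/325 0; 0 0 1]

T = [323/325 -359/325 0; -108/325 -861/325 0; 0 0 1]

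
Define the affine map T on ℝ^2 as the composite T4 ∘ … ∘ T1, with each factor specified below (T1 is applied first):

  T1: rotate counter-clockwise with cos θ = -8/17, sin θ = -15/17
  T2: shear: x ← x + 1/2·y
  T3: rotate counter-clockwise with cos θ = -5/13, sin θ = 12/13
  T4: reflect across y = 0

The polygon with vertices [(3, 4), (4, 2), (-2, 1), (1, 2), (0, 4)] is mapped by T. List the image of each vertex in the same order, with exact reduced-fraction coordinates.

image vertices: (1873/442, -355/221), (1112/221, 100/221), (-474/221, -394/221), (679/442, -233/221), (164/221, -688/221)

T1 rotate counter-clockwise with cos θ = -8/17, sin θ = -15/17: (3, 4) → (36/17, -77/17); (4, 2) → (-2/17, -76/17); (-2, 1) → (31/17, 22/17); (1, 2) → (22/17, -31/17); (0, 4) → (60/17, -32/17)
T2 shear: x ← x + 1/2·y: (36/17, -77/17) → (-5/34, -77/17); (-2/17, -76/17) → (-40/17, -76/17); (31/17, 22/17) → (42/17, 22/17); (22/17, -31/17) → (13/34, -31/17); (60/17, -32/17) → (44/17, -32/17)
T3 rotate counter-clockwise with cos θ = -5/13, sin θ = 12/13: (-5/34, -77/17) → (1873/442, 355/221); (-40/17, -76/17) → (1112/221, -100/221); (42/17, 22/17) → (-474/221, 394/221); (13/34, -31/17) → (679/442, 233/221); (44/17, -32/17) → (164/221, 688/221)
T4 reflect across y = 0: (1873/442, 355/221) → (1873/442, -355/221); (1112/221, -100/221) → (1112/221, 100/221); (-474/221, 394/221) → (-474/221, -394/221); (679/442, 233/221) → (679/442, -233/221); (164/221, 688/221) → (164/221, -688/221)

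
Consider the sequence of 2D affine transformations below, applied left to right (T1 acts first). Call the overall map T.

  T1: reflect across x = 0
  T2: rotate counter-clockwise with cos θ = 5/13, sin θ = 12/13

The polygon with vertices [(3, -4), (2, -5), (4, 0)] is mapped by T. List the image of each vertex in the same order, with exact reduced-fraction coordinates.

image vertices: (33/13, -56/13), (50/13, -49/13), (-20/13, -48/13)

T1 reflect across x = 0: (3, -4) → (-3, -4); (2, -5) → (-2, -5); (4, 0) → (-4, 0)
T2 rotate counter-clockwise with cos θ = 5/13, sin θ = 12/13: (-3, -4) → (33/13, -56/13); (-2, -5) → (50/13, -49/13); (-4, 0) → (-20/13, -48/13)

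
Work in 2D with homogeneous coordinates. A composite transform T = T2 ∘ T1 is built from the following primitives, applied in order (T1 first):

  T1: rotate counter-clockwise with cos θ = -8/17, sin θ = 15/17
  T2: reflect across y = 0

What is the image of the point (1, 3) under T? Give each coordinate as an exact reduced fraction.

T(p) = (-53/17, 9/17)

T1 rotate counter-clockwise with cos θ = -8/17, sin θ = 15/17: (1, 3) → (-53/17, -9/17)
T2 reflect across y = 0: (-53/17, -9/17) → (-53/17, 9/17)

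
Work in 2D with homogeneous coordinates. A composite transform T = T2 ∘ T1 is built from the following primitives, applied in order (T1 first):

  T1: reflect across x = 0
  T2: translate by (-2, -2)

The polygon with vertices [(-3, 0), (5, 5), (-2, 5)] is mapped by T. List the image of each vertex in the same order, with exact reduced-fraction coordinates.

T1 reflect across x = 0: (-3, 0) → (3, 0); (5, 5) → (-5, 5); (-2, 5) → (2, 5)
T2 translate by (-2, -2): (3, 0) → (1, -2); (-5, 5) → (-7, 3); (2, 5) → (0, 3)

image vertices: (1, -2), (-7, 3), (0, 3)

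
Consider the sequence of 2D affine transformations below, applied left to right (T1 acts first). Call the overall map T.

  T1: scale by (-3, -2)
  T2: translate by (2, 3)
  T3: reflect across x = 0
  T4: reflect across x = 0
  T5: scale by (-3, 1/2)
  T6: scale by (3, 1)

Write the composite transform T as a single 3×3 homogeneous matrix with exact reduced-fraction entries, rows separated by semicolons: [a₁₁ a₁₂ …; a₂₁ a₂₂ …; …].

T1 = [-3 0 0; 0 -2 0; 0 0 1]
T2·T1 = [-3 0 2; 0 -2 3; 0 0 1]
T3·…·T1 = [3 0 -2; 0 -2 3; 0 0 1]
T4·…·T1 = [-3 0 2; 0 -2 3; 0 0 1]
T5·…·T1 = [9 0 -6; 0 -1 3/2; 0 0 1]
T6·…·T1 = [27 0 -18; 0 -1 3/2; 0 0 1]

T = [27 0 -18; 0 -1 3/2; 0 0 1]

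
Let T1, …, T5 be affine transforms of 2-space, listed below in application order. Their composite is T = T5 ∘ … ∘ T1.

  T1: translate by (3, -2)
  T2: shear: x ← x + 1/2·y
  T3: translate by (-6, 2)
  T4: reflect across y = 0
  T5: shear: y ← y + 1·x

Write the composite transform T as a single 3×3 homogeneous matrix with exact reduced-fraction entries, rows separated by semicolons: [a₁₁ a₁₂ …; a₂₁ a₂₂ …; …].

T = [1 1/2 -4; 1 -1/2 -4; 0 0 1]

T1 = [1 0 3; 0 1 -2; 0 0 1]
T2·T1 = [1 1/2 2; 0 1 -2; 0 0 1]
T3·…·T1 = [1 1/2 -4; 0 1 0; 0 0 1]
T4·…·T1 = [1 1/2 -4; 0 -1 0; 0 0 1]
T5·…·T1 = [1 1/2 -4; 1 -1/2 -4; 0 0 1]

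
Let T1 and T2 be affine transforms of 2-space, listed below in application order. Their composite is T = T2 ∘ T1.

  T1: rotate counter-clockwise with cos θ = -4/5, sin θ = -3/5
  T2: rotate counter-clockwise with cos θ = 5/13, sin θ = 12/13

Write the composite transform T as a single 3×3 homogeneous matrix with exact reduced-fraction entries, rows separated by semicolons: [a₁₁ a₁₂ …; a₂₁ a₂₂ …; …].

T = [16/65 63/65 0; -63/65 16/65 0; 0 0 1]

T1 = [-4/5 3/5 0; -3/5 -4/5 0; 0 0 1]
T2·T1 = [16/65 63/65 0; -63/65 16/65 0; 0 0 1]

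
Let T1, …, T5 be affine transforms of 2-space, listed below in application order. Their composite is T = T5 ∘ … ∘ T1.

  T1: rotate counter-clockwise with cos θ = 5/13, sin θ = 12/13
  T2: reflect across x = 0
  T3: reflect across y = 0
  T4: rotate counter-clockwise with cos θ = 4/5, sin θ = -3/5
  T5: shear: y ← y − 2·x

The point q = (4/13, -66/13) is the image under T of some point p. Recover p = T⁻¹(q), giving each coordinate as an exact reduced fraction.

p = (2, 4)

T1 = [5/13 -12/13 0; 12/13 5/13 0; 0 0 1]
T2·T1 = [-5/13 12/13 0; 12/13 5/13 0; 0 0 1]
T3·…·T1 = [-5/13 12/13 0; -12/13 -5/13 0; 0 0 1]
T4·…·T1 = [-56/65 33/65 0; -33/65 -56/65 0; 0 0 1]
T5·…·T1 = [-56/65 33/65 0; 79/65 -122/65 0; 0 0 1]
det M = 1; M⁻¹ = [-122/65 -33/65 0; -79/65 -56/65 0; 0 0 1]
M⁻¹ · (4/13, -66/13)ᵀ = (2, 4)ᵀ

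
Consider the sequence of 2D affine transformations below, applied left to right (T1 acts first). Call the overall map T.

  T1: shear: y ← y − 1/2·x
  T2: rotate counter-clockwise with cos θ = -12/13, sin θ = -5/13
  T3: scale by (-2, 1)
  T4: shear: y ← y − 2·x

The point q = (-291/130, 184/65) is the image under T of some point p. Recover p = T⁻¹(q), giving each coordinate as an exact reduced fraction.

p = (-2/5, 7/4)

T1 = [1 0 0; -1/2 1 0; 0 0 1]
T2·T1 = [-29/26 5/13 0; 1/13 -12/13 0; 0 0 1]
T3·…·T1 = [29/13 -10/13 0; 1/13 -12/13 0; 0 0 1]
T4·…·T1 = [29/13 -10/13 0; -57/13 8/13 0; 0 0 1]
det M = -2; M⁻¹ = [-4/13 -5/13 0; -57/26 -29/26 0; 0 0 1]
M⁻¹ · (-291/130, 184/65)ᵀ = (-2/5, 7/4)ᵀ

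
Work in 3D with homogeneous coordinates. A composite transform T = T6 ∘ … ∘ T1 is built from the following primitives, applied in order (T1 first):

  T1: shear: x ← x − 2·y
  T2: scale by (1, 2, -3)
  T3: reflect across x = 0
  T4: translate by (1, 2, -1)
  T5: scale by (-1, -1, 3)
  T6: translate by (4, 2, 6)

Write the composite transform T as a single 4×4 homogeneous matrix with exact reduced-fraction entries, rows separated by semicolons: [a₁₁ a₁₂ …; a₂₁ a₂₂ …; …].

T = [1 -2 0 3; 0 -2 0 0; 0 0 -9 3; 0 0 0 1]

T1 = [1 -2 0 0; 0 1 0 0; 0 0 1 0; 0 0 0 1]
T2·T1 = [1 -2 0 0; 0 2 0 0; 0 0 -3 0; 0 0 0 1]
T3·…·T1 = [-1 2 0 0; 0 2 0 0; 0 0 -3 0; 0 0 0 1]
T4·…·T1 = [-1 2 0 1; 0 2 0 2; 0 0 -3 -1; 0 0 0 1]
T5·…·T1 = [1 -2 0 -1; 0 -2 0 -2; 0 0 -9 -3; 0 0 0 1]
T6·…·T1 = [1 -2 0 3; 0 -2 0 0; 0 0 -9 3; 0 0 0 1]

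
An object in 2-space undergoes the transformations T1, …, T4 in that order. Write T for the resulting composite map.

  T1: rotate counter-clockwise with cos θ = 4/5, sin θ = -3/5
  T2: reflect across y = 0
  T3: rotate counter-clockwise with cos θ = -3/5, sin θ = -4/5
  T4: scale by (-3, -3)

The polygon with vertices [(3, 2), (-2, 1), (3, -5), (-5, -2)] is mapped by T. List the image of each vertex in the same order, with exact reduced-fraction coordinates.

T1 rotate counter-clockwise with cos θ = 4/5, sin θ = -3/5: (3, 2) → (18/5, -1/5); (-2, 1) → (-1, 2); (3, -5) → (-3/5, -29/5); (-5, -2) → (-26/5, 7/5)
T2 reflect across y = 0: (18/5, -1/5) → (18/5, 1/5); (-1, 2) → (-1, -2); (-3/5, -29/5) → (-3/5, 29/5); (-26/5, 7/5) → (-26/5, -7/5)
T3 rotate counter-clockwise with cos θ = -3/5, sin θ = -4/5: (18/5, 1/5) → (-2, -3); (-1, -2) → (-1, 2); (-3/5, 29/5) → (5, -3); (-26/5, -7/5) → (2, 5)
T4 scale by (-3, -3): (-2, -3) → (6, 9); (-1, 2) → (3, -6); (5, -3) → (-15, 9); (2, 5) → (-6, -15)

image vertices: (6, 9), (3, -6), (-15, 9), (-6, -15)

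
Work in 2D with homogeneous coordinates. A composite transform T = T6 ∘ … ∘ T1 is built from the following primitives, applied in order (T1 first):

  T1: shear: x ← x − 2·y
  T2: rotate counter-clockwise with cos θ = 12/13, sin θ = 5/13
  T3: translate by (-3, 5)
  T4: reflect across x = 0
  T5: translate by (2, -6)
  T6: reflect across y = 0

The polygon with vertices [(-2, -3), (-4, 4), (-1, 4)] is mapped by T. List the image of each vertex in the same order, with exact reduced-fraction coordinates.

T1 shear: x ← x − 2·y: (-2, -3) → (4, -3); (-4, 4) → (-12, 4); (-1, 4) → (-9, 4)
T2 rotate counter-clockwise with cos θ = 12/13, sin θ = 5/13: (4, -3) → (63/13, -16/13); (-12, 4) → (-164/13, -12/13); (-9, 4) → (-128/13, 3/13)
T3 translate by (-3, 5): (63/13, -16/13) → (24/13, 49/13); (-164/13, -12/13) → (-203/13, 53/13); (-128/13, 3/13) → (-167/13, 68/13)
T4 reflect across x = 0: (24/13, 49/13) → (-24/13, 49/13); (-203/13, 53/13) → (203/13, 53/13); (-167/13, 68/13) → (167/13, 68/13)
T5 translate by (2, -6): (-24/13, 49/13) → (2/13, -29/13); (203/13, 53/13) → (229/13, -25/13); (167/13, 68/13) → (193/13, -10/13)
T6 reflect across y = 0: (2/13, -29/13) → (2/13, 29/13); (229/13, -25/13) → (229/13, 25/13); (193/13, -10/13) → (193/13, 10/13)

image vertices: (2/13, 29/13), (229/13, 25/13), (193/13, 10/13)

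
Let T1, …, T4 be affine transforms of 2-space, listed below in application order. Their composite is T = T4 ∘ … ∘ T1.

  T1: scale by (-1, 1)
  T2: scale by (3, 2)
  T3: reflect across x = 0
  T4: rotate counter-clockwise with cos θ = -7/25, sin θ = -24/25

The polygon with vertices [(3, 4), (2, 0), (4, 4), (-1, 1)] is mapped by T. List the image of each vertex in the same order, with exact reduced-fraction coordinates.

T1 scale by (-1, 1): (3, 4) → (-3, 4); (2, 0) → (-2, 0); (4, 4) → (-4, 4); (-1, 1) → (1, 1)
T2 scale by (3, 2): (-3, 4) → (-9, 8); (-2, 0) → (-6, 0); (-4, 4) → (-12, 8); (1, 1) → (3, 2)
T3 reflect across x = 0: (-9, 8) → (9, 8); (-6, 0) → (6, 0); (-12, 8) → (12, 8); (3, 2) → (-3, 2)
T4 rotate counter-clockwise with cos θ = -7/25, sin θ = -24/25: (9, 8) → (129/25, -272/25); (6, 0) → (-42/25, -144/25); (12, 8) → (108/25, -344/25); (-3, 2) → (69/25, 58/25)

image vertices: (129/25, -272/25), (-42/25, -144/25), (108/25, -344/25), (69/25, 58/25)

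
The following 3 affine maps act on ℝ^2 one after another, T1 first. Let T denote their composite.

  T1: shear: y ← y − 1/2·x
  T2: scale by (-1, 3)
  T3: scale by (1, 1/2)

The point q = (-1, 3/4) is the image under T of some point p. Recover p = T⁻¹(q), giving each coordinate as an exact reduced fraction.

p = (1, 1)

T1 = [1 0 0; -1/2 1 0; 0 0 1]
T2·T1 = [-1 0 0; -3/2 3 0; 0 0 1]
T3·…·T1 = [-1 0 0; -3/4 3/2 0; 0 0 1]
det M = -3/2; M⁻¹ = [-1 0 0; -1/2 2/3 0; 0 0 1]
M⁻¹ · (-1, 3/4)ᵀ = (1, 1)ᵀ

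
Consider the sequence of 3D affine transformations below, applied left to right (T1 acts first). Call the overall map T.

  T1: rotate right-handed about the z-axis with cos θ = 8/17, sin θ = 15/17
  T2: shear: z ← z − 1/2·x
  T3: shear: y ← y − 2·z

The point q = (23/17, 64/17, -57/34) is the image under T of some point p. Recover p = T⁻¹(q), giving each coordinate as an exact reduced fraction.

p = (1, -1, -1)

T1 = [8/17 -15/17 0 0; 15/17 8/17 0 0; 0 0 1 0; 0 0 0 1]
T2·T1 = [8/17 -15/17 0 0; 15/17 8/17 0 0; -4/17 15/34 1 0; 0 0 0 1]
T3·…·T1 = [8/17 -15/17 0 0; 23/17 -7/17 -2 0; -4/17 15/34 1 0; 0 0 0 1]
det M = 1; M⁻¹ = [8/17 15/17 30/17 0; -15/17 8/17 16/17 0; 1/2 0 1 0; 0 0 0 1]
M⁻¹ · (23/17, 64/17, -57/34)ᵀ = (1, -1, -1)ᵀ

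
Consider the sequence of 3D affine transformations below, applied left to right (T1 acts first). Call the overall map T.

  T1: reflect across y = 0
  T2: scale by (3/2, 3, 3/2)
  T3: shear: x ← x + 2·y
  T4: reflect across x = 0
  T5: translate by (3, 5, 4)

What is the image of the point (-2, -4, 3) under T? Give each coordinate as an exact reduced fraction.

T(p) = (-18, 17, 17/2)

T1 reflect across y = 0: (-2, -4, 3) → (-2, 4, 3)
T2 scale by (3/2, 3, 3/2): (-2, 4, 3) → (-3, 12, 9/2)
T3 shear: x ← x + 2·y: (-3, 12, 9/2) → (21, 12, 9/2)
T4 reflect across x = 0: (21, 12, 9/2) → (-21, 12, 9/2)
T5 translate by (3, 5, 4): (-21, 12, 9/2) → (-18, 17, 17/2)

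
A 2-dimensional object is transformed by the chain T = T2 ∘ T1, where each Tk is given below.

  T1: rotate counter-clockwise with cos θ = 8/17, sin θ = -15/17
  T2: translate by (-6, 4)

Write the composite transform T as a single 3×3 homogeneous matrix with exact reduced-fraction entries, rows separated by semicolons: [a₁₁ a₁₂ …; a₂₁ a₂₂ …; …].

T = [8/17 15/17 -6; -15/17 8/17 4; 0 0 1]

T1 = [8/17 15/17 0; -15/17 8/17 0; 0 0 1]
T2·T1 = [8/17 15/17 -6; -15/17 8/17 4; 0 0 1]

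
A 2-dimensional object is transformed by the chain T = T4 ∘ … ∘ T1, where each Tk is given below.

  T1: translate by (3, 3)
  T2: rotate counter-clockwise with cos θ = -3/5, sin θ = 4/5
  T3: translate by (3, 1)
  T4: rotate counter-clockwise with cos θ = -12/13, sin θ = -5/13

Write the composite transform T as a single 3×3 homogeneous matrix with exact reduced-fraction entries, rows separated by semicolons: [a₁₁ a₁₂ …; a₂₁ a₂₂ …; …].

T = [56/65 33/65 112/65; -33/65 56/65 -66/65; 0 0 1]

T1 = [1 0 3; 0 1 3; 0 0 1]
T2·T1 = [-3/5 -4/5 -21/5; 4/5 -3/5 3/5; 0 0 1]
T3·…·T1 = [-3/5 -4/5 -6/5; 4/5 -3/5 8/5; 0 0 1]
T4·…·T1 = [56/65 33/65 112/65; -33/65 56/65 -66/65; 0 0 1]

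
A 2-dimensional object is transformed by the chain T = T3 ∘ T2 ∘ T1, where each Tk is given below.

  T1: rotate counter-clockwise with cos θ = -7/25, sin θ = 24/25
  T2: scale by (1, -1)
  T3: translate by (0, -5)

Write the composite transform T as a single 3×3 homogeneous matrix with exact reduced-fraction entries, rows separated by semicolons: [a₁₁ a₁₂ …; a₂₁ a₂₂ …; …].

T = [-7/25 -24/25 0; -24/25 7/25 -5; 0 0 1]

T1 = [-7/25 -24/25 0; 24/25 -7/25 0; 0 0 1]
T2·T1 = [-7/25 -24/25 0; -24/25 7/25 0; 0 0 1]
T3·…·T1 = [-7/25 -24/25 0; -24/25 7/25 -5; 0 0 1]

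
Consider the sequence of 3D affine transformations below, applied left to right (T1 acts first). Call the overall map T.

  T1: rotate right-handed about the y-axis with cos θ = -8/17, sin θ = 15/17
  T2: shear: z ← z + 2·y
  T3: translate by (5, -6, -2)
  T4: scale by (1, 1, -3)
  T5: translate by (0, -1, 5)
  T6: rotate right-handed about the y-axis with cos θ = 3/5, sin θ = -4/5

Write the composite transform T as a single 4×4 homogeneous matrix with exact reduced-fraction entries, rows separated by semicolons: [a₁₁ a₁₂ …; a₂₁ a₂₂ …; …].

T1 = [-8/17 0 15/17 0; 0 1 0 0; -15/17 0 -8/17 0; 0 0 0 1]
T2·T1 = [-8/17 0 15/17 0; 0 1 0 0; -15/17 2 -8/17 0; 0 0 0 1]
T3·…·T1 = [-8/17 0 15/17 5; 0 1 0 -6; -15/17 2 -8/17 -2; 0 0 0 1]
T4·…·T1 = [-8/17 0 15/17 5; 0 1 0 -6; 45/17 -6 24/17 6; 0 0 0 1]
T5·…·T1 = [-8/17 0 15/17 5; 0 1 0 -7; 45/17 -6 24/17 11; 0 0 0 1]
T6·…·T1 = [-12/5 24/5 -3/5 -29/5; 0 1 0 -7; 103/85 -18/5 132/85 53/5; 0 0 0 1]

T = [-12/5 24/5 -3/5 -29/5; 0 1 0 -7; 103/85 -18/5 132/85 53/5; 0 0 0 1]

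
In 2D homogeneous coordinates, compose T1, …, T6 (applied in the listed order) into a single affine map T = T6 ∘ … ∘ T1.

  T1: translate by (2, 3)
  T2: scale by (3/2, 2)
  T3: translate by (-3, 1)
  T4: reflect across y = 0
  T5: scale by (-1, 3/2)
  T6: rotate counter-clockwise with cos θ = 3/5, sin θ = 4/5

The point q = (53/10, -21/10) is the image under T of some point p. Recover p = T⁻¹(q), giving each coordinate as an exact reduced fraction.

p = (-1, -5/3)

T1 = [1 0 2; 0 1 3; 0 0 1]
T2·T1 = [3/2 0 3; 0 2 6; 0 0 1]
T3·…·T1 = [3/2 0 0; 0 2 7; 0 0 1]
T4·…·T1 = [3/2 0 0; 0 -2 -7; 0 0 1]
T5·…·T1 = [-3/2 0 0; 0 -3 -21/2; 0 0 1]
T6·…·T1 = [-9/10 12/5 42/5; -6/5 -9/5 -63/10; 0 0 1]
det M = 9/2; M⁻¹ = [-2/5 -8/15 0; 4/15 -1/5 -7/2; 0 0 1]
M⁻¹ · (53/10, -21/10)ᵀ = (-1, -5/3)ᵀ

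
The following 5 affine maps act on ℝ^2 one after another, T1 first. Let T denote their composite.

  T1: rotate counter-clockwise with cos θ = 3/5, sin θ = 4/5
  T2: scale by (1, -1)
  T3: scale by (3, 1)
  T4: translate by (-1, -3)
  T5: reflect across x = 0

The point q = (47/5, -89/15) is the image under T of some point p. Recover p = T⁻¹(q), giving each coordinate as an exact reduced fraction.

T1 = [3/5 -4/5 0; 4/5 3/5 0; 0 0 1]
T2·T1 = [3/5 -4/5 0; -4/5 -3/5 0; 0 0 1]
T3·…·T1 = [9/5 -12/5 0; -4/5 -3/5 0; 0 0 1]
T4·…·T1 = [9/5 -12/5 -1; -4/5 -3/5 -3; 0 0 1]
T5·…·T1 = [-9/5 12/5 1; -4/5 -3/5 -3; 0 0 1]
det M = 3; M⁻¹ = [-1/5 -4/5 -11/5; 4/15 -3/5 -31/15; 0 0 1]
M⁻¹ · (47/5, -89/15)ᵀ = (2/3, 4)ᵀ

p = (2/3, 4)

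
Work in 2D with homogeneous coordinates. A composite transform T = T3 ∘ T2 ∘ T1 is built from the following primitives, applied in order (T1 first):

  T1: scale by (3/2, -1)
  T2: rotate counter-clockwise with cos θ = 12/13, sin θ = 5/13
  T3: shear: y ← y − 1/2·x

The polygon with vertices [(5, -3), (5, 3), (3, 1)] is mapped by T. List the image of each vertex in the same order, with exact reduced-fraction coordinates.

image vertices: (75/13, 36/13), (105/13, -51/13), (59/13, -19/13)

T1 scale by (3/2, -1): (5, -3) → (15/2, 3); (5, 3) → (15/2, -3); (3, 1) → (9/2, -1)
T2 rotate counter-clockwise with cos θ = 12/13, sin θ = 5/13: (15/2, 3) → (75/13, 147/26); (15/2, -3) → (105/13, 3/26); (9/2, -1) → (59/13, 21/26)
T3 shear: y ← y − 1/2·x: (75/13, 147/26) → (75/13, 36/13); (105/13, 3/26) → (105/13, -51/13); (59/13, 21/26) → (59/13, -19/13)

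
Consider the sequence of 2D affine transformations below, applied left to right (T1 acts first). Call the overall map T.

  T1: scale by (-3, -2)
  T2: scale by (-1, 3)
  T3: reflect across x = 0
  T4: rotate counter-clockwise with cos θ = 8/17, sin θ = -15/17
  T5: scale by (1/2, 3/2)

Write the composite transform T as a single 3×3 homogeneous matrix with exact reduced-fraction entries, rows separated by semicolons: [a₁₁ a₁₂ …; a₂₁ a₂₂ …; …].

T1 = [-3 0 0; 0 -2 0; 0 0 1]
T2·T1 = [3 0 0; 0 -6 0; 0 0 1]
T3·…·T1 = [-3 0 0; 0 -6 0; 0 0 1]
T4·…·T1 = [-24/17 -90/17 0; 45/17 -48/17 0; 0 0 1]
T5·…·T1 = [-12/17 -45/17 0; 135/34 -72/17 0; 0 0 1]

T = [-12/17 -45/17 0; 135/34 -72/17 0; 0 0 1]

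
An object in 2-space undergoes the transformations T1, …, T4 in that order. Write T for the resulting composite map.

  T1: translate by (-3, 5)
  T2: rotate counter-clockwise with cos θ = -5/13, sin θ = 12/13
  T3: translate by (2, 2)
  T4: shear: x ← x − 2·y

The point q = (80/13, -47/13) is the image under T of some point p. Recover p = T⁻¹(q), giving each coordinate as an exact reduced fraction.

p = (-1, 0)

T1 = [1 0 -3; 0 1 5; 0 0 1]
T2·T1 = [-5/13 -12/13 -45/13; 12/13 -5/13 -61/13; 0 0 1]
T3·…·T1 = [-5/13 -12/13 -19/13; 12/13 -5/13 -35/13; 0 0 1]
T4·…·T1 = [-29/13 -2/13 51/13; 12/13 -5/13 -35/13; 0 0 1]
det M = 1; M⁻¹ = [-5/13 2/13 25/13; -12/13 -29/13 -31/13; 0 0 1]
M⁻¹ · (80/13, -47/13)ᵀ = (-1, 0)ᵀ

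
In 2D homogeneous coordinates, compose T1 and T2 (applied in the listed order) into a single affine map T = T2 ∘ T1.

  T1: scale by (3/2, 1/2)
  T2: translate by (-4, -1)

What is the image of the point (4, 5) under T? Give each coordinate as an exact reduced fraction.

T(p) = (2, 3/2)

T1 scale by (3/2, 1/2): (4, 5) → (6, 5/2)
T2 translate by (-4, -1): (6, 5/2) → (2, 3/2)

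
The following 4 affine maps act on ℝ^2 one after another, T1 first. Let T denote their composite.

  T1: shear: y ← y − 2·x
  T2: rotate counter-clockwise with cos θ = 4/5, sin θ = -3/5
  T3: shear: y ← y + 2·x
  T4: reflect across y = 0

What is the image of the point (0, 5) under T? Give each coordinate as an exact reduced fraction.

T1 shear: y ← y − 2·x: (0, 5) → (0, 5)
T2 rotate counter-clockwise with cos θ = 4/5, sin θ = -3/5: (0, 5) → (3, 4)
T3 shear: y ← y + 2·x: (3, 4) → (3, 10)
T4 reflect across y = 0: (3, 10) → (3, -10)

T(p) = (3, -10)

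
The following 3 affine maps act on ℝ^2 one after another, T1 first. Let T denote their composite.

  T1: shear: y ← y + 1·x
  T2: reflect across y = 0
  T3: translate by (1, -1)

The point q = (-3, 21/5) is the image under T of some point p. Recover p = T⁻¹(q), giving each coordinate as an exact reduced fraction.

p = (-4, -6/5)

T1 = [1 0 0; 1 1 0; 0 0 1]
T2·T1 = [1 0 0; -1 -1 0; 0 0 1]
T3·…·T1 = [1 0 1; -1 -1 -1; 0 0 1]
det M = -1; M⁻¹ = [1 0 -1; -1 -1 0; 0 0 1]
M⁻¹ · (-3, 21/5)ᵀ = (-4, -6/5)ᵀ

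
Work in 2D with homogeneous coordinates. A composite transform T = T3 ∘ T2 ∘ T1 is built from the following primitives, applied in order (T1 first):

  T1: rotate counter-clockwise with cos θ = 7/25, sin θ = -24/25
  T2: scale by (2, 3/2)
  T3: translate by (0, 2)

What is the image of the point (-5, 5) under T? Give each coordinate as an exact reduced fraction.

T(p) = (34/5, 113/10)

T1 rotate counter-clockwise with cos θ = 7/25, sin θ = -24/25: (-5, 5) → (17/5, 31/5)
T2 scale by (2, 3/2): (17/5, 31/5) → (34/5, 93/10)
T3 translate by (0, 2): (34/5, 93/10) → (34/5, 113/10)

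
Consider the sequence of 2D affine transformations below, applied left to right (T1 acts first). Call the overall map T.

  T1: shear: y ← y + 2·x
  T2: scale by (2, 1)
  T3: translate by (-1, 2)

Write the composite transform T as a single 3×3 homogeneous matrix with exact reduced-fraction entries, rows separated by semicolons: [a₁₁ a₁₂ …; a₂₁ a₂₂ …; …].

T = [2 0 -1; 2 1 2; 0 0 1]

T1 = [1 0 0; 2 1 0; 0 0 1]
T2·T1 = [2 0 0; 2 1 0; 0 0 1]
T3·…·T1 = [2 0 -1; 2 1 2; 0 0 1]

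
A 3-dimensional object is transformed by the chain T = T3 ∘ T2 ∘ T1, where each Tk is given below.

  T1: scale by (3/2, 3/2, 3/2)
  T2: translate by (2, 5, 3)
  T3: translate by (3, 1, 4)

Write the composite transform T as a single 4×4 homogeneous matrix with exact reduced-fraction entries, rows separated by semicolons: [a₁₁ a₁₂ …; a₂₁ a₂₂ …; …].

T = [3/2 0 0 5; 0 3/2 0 6; 0 0 3/2 7; 0 0 0 1]

T1 = [3/2 0 0 0; 0 3/2 0 0; 0 0 3/2 0; 0 0 0 1]
T2·T1 = [3/2 0 0 2; 0 3/2 0 5; 0 0 3/2 3; 0 0 0 1]
T3·…·T1 = [3/2 0 0 5; 0 3/2 0 6; 0 0 3/2 7; 0 0 0 1]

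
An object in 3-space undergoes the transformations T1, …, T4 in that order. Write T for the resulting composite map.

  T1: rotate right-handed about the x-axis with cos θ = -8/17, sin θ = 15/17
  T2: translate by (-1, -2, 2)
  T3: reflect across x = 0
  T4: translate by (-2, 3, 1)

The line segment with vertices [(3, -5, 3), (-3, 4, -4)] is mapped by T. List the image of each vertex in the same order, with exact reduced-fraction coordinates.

T1 rotate right-handed about the x-axis with cos θ = -8/17, sin θ = 15/17: (3, -5, 3) → (3, -5/17, -99/17); (-3, 4, -4) → (-3, 28/17, 92/17)
T2 translate by (-1, -2, 2): (3, -5/17, -99/17) → (2, -39/17, -65/17); (-3, 28/17, 92/17) → (-4, -6/17, 126/17)
T3 reflect across x = 0: (2, -39/17, -65/17) → (-2, -39/17, -65/17); (-4, -6/17, 126/17) → (4, -6/17, 126/17)
T4 translate by (-2, 3, 1): (-2, -39/17, -65/17) → (-4, 12/17, -48/17); (4, -6/17, 126/17) → (2, 45/17, 143/17)

image vertices: (-4, 12/17, -48/17), (2, 45/17, 143/17)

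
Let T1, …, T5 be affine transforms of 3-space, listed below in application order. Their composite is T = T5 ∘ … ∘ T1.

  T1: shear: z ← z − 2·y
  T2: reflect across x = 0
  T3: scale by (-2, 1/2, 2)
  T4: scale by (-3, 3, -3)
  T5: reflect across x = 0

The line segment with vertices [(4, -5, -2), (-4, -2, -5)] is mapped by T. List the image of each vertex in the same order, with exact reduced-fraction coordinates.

image vertices: (24, -15/2, -48), (-24, -3, 6)

T1 shear: z ← z − 2·y: (4, -5, -2) → (4, -5, 8); (-4, -2, -5) → (-4, -2, -1)
T2 reflect across x = 0: (4, -5, 8) → (-4, -5, 8); (-4, -2, -1) → (4, -2, -1)
T3 scale by (-2, 1/2, 2): (-4, -5, 8) → (8, -5/2, 16); (4, -2, -1) → (-8, -1, -2)
T4 scale by (-3, 3, -3): (8, -5/2, 16) → (-24, -15/2, -48); (-8, -1, -2) → (24, -3, 6)
T5 reflect across x = 0: (-24, -15/2, -48) → (24, -15/2, -48); (24, -3, 6) → (-24, -3, 6)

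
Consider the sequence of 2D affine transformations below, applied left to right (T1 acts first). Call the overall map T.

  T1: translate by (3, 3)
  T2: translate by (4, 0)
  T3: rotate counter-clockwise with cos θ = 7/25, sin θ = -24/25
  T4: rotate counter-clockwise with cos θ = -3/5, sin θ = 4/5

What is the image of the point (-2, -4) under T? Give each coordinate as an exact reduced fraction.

T1 translate by (3, 3): (-2, -4) → (1, -1)
T2 translate by (4, 0): (1, -1) → (5, -1)
T3 rotate counter-clockwise with cos θ = 7/25, sin θ = -24/25: (5, -1) → (11/25, -127/25)
T4 rotate counter-clockwise with cos θ = -3/5, sin θ = 4/5: (11/25, -127/25) → (19/5, 17/5)

T(p) = (19/5, 17/5)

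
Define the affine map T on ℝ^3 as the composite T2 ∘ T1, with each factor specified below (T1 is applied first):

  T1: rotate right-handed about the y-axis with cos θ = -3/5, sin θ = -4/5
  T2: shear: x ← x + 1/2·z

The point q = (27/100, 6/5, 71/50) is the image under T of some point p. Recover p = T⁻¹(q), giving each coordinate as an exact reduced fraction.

p = (7/5, 6/5, -1/2)

T1 = [-3/5 0 -4/5 0; 0 1 0 0; 4/5 0 -3/5 0; 0 0 0 1]
T2·T1 = [-1/5 0 -11/10 0; 0 1 0 0; 4/5 0 -3/5 0; 0 0 0 1]
det M = 1; M⁻¹ = [-3/5 0 11/10 0; 0 1 0 0; -4/5 0 -1/5 0; 0 0 0 1]
M⁻¹ · (27/100, 6/5, 71/50)ᵀ = (7/5, 6/5, -1/2)ᵀ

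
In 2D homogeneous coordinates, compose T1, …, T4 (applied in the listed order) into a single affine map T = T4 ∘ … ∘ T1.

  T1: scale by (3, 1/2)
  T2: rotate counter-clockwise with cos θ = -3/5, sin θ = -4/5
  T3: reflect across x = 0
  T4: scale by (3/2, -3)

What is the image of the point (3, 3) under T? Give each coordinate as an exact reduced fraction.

T1 scale by (3, 1/2): (3, 3) → (9, 3/2)
T2 rotate counter-clockwise with cos θ = -3/5, sin θ = -4/5: (9, 3/2) → (-21/5, -81/10)
T3 reflect across x = 0: (-21/5, -81/10) → (21/5, -81/10)
T4 scale by (3/2, -3): (21/5, -81/10) → (63/10, 243/10)

T(p) = (63/10, 243/10)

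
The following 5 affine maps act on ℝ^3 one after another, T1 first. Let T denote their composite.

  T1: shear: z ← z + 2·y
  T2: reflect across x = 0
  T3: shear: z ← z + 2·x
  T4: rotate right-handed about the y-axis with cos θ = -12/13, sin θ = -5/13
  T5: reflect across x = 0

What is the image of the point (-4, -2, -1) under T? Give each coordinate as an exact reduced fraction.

T1 shear: z ← z + 2·y: (-4, -2, -1) → (-4, -2, -5)
T2 reflect across x = 0: (-4, -2, -5) → (4, -2, -5)
T3 shear: z ← z + 2·x: (4, -2, -5) → (4, -2, 3)
T4 rotate right-handed about the y-axis with cos θ = -12/13, sin θ = -5/13: (4, -2, 3) → (-63/13, -2, -16/13)
T5 reflect across x = 0: (-63/13, -2, -16/13) → (63/13, -2, -16/13)

T(p) = (63/13, -2, -16/13)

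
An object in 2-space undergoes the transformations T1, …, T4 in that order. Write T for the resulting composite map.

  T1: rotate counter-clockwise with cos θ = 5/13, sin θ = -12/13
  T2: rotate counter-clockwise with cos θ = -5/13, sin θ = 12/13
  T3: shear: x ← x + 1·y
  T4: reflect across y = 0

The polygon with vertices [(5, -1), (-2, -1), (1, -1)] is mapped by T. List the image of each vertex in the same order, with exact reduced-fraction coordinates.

image vertices: (92/13, -37/13), (-477/169, 359/169), (240/169, -1/169)

T1 rotate counter-clockwise with cos θ = 5/13, sin θ = -12/13: (5, -1) → (1, -5); (-2, -1) → (-22/13, 19/13); (1, -1) → (-7/13, -17/13)
T2 rotate counter-clockwise with cos θ = -5/13, sin θ = 12/13: (1, -5) → (55/13, 37/13); (-22/13, 19/13) → (-118/169, -359/169); (-7/13, -17/13) → (239/169, 1/169)
T3 shear: x ← x + 1·y: (55/13, 37/13) → (92/13, 37/13); (-118/169, -359/169) → (-477/169, -359/169); (239/169, 1/169) → (240/169, 1/169)
T4 reflect across y = 0: (92/13, 37/13) → (92/13, -37/13); (-477/169, -359/169) → (-477/169, 359/169); (240/169, 1/169) → (240/169, -1/169)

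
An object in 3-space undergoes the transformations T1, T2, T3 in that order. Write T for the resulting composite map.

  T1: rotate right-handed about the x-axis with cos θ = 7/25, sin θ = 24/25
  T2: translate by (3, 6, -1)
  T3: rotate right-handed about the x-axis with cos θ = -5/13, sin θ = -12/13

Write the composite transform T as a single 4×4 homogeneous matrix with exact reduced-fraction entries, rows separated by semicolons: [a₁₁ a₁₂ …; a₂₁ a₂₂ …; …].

T = [1 0 0 3; 0 253/325 204/325 -42/13; 0 -204/325 253/325 -67/13; 0 0 0 1]

T1 = [1 0 0 0; 0 7/25 -24/25 0; 0 24/25 7/25 0; 0 0 0 1]
T2·T1 = [1 0 0 3; 0 7/25 -24/25 6; 0 24/25 7/25 -1; 0 0 0 1]
T3·…·T1 = [1 0 0 3; 0 253/325 204/325 -42/13; 0 -204/325 253/325 -67/13; 0 0 0 1]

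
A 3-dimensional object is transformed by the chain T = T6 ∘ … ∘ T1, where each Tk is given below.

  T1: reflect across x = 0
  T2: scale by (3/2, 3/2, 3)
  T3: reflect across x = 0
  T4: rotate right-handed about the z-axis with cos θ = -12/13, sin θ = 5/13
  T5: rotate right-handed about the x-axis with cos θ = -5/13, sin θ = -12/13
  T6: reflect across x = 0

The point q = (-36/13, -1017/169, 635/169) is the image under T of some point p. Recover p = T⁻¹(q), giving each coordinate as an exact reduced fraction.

p = (-2, 0, -7/3)

T1 = [-1 0 0 0; 0 1 0 0; 0 0 1 0; 0 0 0 1]
T2·T1 = [-3/2 0 0 0; 0 3/2 0 0; 0 0 3 0; 0 0 0 1]
T3·…·T1 = [3/2 0 0 0; 0 3/2 0 0; 0 0 3 0; 0 0 0 1]
T4·…·T1 = [-18/13 -15/26 0 0; 15/26 -18/13 0 0; 0 0 3 0; 0 0 0 1]
T5·…·T1 = [-18/13 -15/26 0 0; -75/338 90/169 36/13 0; -90/169 216/169 -15/13 0; 0 0 0 1]
T6·…·T1 = [18/13 15/26 0 0; -75/338 90/169 36/13 0; -90/169 216/169 -15/13 0; 0 0 0 1]
det M = -27/4; M⁻¹ = [8/13 -50/507 -40/169 0; 10/39 40/169 96/169 0; 0 4/13 -5/39 0; 0 0 0 1]
M⁻¹ · (-36/13, -1017/169, 635/169)ᵀ = (-2, 0, -7/3)ᵀ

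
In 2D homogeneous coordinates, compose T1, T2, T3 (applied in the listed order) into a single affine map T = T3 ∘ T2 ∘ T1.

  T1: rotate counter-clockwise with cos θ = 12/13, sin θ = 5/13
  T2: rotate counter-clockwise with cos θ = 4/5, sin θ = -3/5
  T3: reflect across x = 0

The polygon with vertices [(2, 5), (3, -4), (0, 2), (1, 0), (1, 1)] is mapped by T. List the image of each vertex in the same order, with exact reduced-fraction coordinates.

image vertices: (-206/65, 283/65), (-25/13, -60/13), (-32/65, 126/65), (-63/65, -16/65), (-79/65, 47/65)

T1 rotate counter-clockwise with cos θ = 12/13, sin θ = 5/13: (2, 5) → (-1/13, 70/13); (3, -4) → (56/13, -33/13); (0, 2) → (-10/13, 24/13); (1, 0) → (12/13, 5/13); (1, 1) → (7/13, 17/13)
T2 rotate counter-clockwise with cos θ = 4/5, sin θ = -3/5: (-1/13, 70/13) → (206/65, 283/65); (56/13, -33/13) → (25/13, -60/13); (-10/13, 24/13) → (32/65, 126/65); (12/13, 5/13) → (63/65, -16/65); (7/13, 17/13) → (79/65, 47/65)
T3 reflect across x = 0: (206/65, 283/65) → (-206/65, 283/65); (25/13, -60/13) → (-25/13, -60/13); (32/65, 126/65) → (-32/65, 126/65); (63/65, -16/65) → (-63/65, -16/65); (79/65, 47/65) → (-79/65, 47/65)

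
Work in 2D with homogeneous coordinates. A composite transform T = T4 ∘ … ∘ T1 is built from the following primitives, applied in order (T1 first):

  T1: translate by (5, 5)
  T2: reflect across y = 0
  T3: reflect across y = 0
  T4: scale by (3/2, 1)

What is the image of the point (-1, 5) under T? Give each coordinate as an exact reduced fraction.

T1 translate by (5, 5): (-1, 5) → (4, 10)
T2 reflect across y = 0: (4, 10) → (4, -10)
T3 reflect across y = 0: (4, -10) → (4, 10)
T4 scale by (3/2, 1): (4, 10) → (6, 10)

T(p) = (6, 10)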